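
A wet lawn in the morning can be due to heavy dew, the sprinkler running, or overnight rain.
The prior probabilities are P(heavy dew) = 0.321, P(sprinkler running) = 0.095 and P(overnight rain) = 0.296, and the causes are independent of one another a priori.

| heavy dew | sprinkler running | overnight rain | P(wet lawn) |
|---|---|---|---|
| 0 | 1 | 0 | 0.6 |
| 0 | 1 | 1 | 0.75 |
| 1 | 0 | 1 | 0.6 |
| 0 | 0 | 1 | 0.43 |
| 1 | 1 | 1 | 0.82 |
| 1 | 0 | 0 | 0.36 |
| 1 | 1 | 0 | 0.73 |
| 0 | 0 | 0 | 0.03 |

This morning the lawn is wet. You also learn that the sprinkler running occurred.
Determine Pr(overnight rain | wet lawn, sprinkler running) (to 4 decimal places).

Pr(overnight rain | wet lawn, sprinkler running) ≈ 0.3360

Numerator (weight on configurations with overnight rain): 0.150738 + 0.077913 = 0.228651
Denominator P(wet lawn | sprinkler running): 0.6·0.679·0.704 + 0.75·0.679·0.296 + 0.73·0.321·0.704 + 0.82·0.321·0.296 = 0.680429
P(overnight rain | wet lawn, sprinkler running) = 0.228651/0.680429 ≈ 0.3360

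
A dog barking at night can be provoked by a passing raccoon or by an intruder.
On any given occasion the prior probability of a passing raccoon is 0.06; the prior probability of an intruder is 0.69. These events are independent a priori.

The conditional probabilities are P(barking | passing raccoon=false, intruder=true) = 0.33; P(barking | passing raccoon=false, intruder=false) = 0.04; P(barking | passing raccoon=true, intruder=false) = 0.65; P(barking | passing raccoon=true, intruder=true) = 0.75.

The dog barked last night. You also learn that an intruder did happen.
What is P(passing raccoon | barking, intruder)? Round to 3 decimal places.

Numerator (weight on configurations with passing raccoon): 0.75·0.06 = 0.045000
Denominator P(barking | intruder): 0.33·0.94 + 0.75·0.06 = 0.355200
Posterior = 0.045000 / 0.355200 ≈ 0.127

P(passing raccoon | barking, intruder) ≈ 0.127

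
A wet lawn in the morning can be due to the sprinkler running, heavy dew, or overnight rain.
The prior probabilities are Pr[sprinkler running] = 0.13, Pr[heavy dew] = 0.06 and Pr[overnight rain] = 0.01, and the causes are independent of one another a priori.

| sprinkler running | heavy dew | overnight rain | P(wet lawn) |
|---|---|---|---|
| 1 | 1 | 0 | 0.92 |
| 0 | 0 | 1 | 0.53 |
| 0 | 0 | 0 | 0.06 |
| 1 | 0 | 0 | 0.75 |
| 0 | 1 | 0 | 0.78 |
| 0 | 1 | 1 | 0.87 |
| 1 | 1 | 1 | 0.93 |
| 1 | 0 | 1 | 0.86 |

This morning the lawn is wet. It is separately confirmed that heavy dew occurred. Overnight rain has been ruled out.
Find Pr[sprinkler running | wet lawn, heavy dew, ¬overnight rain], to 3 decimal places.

Pr[sprinkler running | wet lawn, heavy dew, ¬overnight rain] ≈ 0.150

Numerator (weight on configurations with sprinkler running): 0.92·0.13 = 0.119600
Normalizer over all consistent configurations: 0.78·0.87 + 0.92·0.13 = 0.798200
P(sprinkler running | wet lawn, heavy dew, ¬overnight rain) = 0.119600/0.798200 ≈ 0.150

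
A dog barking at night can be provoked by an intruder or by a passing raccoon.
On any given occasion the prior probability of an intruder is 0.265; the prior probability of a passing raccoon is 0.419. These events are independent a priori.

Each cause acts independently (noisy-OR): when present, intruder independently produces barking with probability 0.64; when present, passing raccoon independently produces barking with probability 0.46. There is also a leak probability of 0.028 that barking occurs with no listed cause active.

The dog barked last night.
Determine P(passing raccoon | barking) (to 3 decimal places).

Under noisy-OR, P(barking | causes) = 1 − (1−0.028)·∏(1−qᵢ) over the active causes.
Numerator (weight on configurations with passing raccoon): 0.146320 + 0.090054 = 0.236374
The normalizing constant is 0.028*0.735*0.581 + 0.47512*0.735*0.419 + 0.65008*0.265*0.581 + 0.811043*0.265*0.419 = 0.348421
P(passing raccoon | barking) = 0.236374/0.348421 ≈ 0.678

P(passing raccoon | barking) ≈ 0.678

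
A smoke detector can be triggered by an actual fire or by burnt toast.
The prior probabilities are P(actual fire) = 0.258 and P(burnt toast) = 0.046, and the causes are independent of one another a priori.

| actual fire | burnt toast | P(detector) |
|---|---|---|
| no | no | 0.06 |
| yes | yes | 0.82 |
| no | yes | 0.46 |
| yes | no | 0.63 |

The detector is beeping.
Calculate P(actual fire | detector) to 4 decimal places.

Enumerate the 4 (actual fire, burnt toast) configurations and weight by the priors:
  P(detector) = 0.06×0.742×0.954 + 0.46×0.742×0.046 + 0.63×0.258×0.954 + 0.82×0.258×0.046
        = 0.042472 + 0.015701 + 0.155063 + 0.009732 = 0.222968
Keeping only the actual fire-present terms gives 0.164795, so
  P(actual fire | detector) = 0.164795 / 0.222968 ≈ 0.7391

P(actual fire | detector) ≈ 0.7391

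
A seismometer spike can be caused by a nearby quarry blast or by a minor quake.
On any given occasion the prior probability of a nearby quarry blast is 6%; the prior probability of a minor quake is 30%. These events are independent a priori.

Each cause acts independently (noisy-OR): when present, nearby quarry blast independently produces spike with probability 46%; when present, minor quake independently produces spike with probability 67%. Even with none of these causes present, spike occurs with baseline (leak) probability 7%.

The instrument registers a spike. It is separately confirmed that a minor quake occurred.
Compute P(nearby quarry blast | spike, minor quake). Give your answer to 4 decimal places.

P(nearby quarry blast | spike, minor quake) ≈ 0.0713

Under noisy-OR, P(spike | causes) = 1 − (1−0.07)·∏(1−qᵢ) over the active causes.
Sum P(spike|·) weighted by the priors over both values of nearby quarry blast:
  P(spike | minor quake) = 0.6931×0.94 + 0.834274×0.06
        = 0.651514 + 0.050056 = 0.701570
Configurations with nearby quarry blast contribute 0.050056, so
  P(nearby quarry blast | spike, minor quake) = 0.050056 / 0.701570 ≈ 0.0713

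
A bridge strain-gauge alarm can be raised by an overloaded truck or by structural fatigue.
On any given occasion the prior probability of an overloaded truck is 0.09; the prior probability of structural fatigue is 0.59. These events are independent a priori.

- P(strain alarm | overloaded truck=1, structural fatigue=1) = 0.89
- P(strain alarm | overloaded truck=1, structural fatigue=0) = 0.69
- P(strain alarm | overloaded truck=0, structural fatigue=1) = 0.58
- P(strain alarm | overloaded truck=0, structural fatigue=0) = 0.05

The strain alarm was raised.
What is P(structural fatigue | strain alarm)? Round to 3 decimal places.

P(structural fatigue | strain alarm) ≈ 0.890

P(strain alarm) = 0.05×0.91×0.41 + 0.58×0.91×0.59 + 0.69×0.09×0.41 + 0.89×0.09×0.59 = 0.018655 + 0.311402 + 0.025461 + 0.047259 = 0.402777
Of this, 0.358661 comes from 0.311402 + 0.047259 (the structural fatigue=true cases).
So P(structural fatigue | strain alarm) = 0.358661/0.402777 ≈ 0.890.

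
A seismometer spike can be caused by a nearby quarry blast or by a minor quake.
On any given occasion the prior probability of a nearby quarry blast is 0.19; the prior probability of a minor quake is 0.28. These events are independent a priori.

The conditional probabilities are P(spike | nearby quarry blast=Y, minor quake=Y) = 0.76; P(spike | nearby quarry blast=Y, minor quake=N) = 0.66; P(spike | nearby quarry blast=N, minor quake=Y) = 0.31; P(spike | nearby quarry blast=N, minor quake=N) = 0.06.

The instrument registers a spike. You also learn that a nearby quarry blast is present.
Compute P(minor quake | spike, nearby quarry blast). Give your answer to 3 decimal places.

P(minor quake | spike, nearby quarry blast) ≈ 0.309

For the numerator, keep only minor quake=true terms: 0.76×0.28 = 0.212800
Normalizer over all consistent configurations: 0.66×0.72 + 0.76×0.28 = 0.688000
P(minor quake | spike, nearby quarry blast) = 0.212800/0.688000 ≈ 0.309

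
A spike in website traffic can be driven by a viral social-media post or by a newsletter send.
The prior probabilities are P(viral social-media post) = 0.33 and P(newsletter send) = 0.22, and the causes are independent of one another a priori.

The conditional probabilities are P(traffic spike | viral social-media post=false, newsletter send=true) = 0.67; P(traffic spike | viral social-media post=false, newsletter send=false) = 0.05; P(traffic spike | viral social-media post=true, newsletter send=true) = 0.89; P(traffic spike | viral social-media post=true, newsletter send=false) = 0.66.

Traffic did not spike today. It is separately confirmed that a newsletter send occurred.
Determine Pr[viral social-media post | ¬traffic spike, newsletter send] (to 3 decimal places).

By total probability over both values of viral social-media post:
  P(¬traffic spike | newsletter send) = 0.33×0.67 + 0.11×0.33
        = 0.221100 + 0.036300 = 0.257400
The terms with viral social-media post present sum to 0.036300, so
  P(viral social-media post | ¬traffic spike, newsletter send) = 0.036300 / 0.257400 ≈ 0.141

Pr[viral social-media post | ¬traffic spike, newsletter send] ≈ 0.141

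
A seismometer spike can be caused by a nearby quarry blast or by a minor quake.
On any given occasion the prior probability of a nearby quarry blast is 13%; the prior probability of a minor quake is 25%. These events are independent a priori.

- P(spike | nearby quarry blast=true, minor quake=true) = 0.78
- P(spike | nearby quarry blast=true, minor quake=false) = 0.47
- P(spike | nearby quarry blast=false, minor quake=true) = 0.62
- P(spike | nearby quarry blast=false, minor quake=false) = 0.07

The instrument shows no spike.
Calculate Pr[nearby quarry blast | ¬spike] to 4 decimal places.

Pr[nearby quarry blast | ¬spike] ≈ 0.0786

P(¬spike) = 0.93·0.87·0.75 + 0.38·0.87·0.25 + 0.53·0.13·0.75 + 0.22·0.13·0.25 = 0.606825 + 0.082650 + 0.051675 + 0.007150 = 0.748300
The nearby quarry blast-present share is 0.051675 + 0.007150 = 0.058825.
P(nearby quarry blast | ¬spike) = 0.058825 / 0.748300 ≈ 0.0786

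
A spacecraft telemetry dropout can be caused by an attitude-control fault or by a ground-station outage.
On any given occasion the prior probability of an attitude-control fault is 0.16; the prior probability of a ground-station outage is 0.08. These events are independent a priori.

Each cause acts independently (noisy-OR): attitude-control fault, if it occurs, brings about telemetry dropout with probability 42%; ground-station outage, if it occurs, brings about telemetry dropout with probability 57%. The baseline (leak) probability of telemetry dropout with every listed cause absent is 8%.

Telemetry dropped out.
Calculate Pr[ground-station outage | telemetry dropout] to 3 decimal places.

Pr[ground-station outage | telemetry dropout] ≈ 0.279

Under noisy-OR, P(telemetry dropout | causes) = 1 − (1−0.08)·∏(1−qᵢ) over the active causes.
P(telemetry dropout) = 0.08×0.84×0.92 + 0.6044×0.84×0.08 + 0.4664×0.16×0.92 + 0.770552×0.16×0.08 = 0.061824 + 0.040616 + 0.068654 + 0.009863 = 0.180957
Of this, 0.050479 comes from 0.040616 + 0.009863 (the ground-station outage=true cases).
So P(ground-station outage | telemetry dropout) = 0.050479/0.180957 ≈ 0.279.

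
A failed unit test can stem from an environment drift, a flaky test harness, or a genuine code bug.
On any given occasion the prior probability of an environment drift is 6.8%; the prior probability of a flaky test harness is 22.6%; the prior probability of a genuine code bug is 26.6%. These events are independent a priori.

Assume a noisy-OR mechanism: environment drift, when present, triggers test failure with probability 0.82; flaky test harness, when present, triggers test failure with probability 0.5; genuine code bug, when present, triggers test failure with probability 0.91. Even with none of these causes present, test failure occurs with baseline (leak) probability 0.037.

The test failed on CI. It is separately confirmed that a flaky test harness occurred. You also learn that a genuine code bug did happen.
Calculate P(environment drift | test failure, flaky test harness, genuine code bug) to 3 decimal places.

P(environment drift | test failure, flaky test harness, genuine code bug) ≈ 0.070

Under noisy-OR, P(test failure | causes) = 1 − (1−0.037)·∏(1−qᵢ) over the active causes.
By total probability over both values of environment drift:
  P(test failure | flaky test harness, genuine code bug) = 0.956665×0.932 + 0.9922×0.068
        = 0.891612 + 0.067470 = 0.959082
The terms with environment drift present sum to 0.067470, so
  P(environment drift | test failure, flaky test harness, genuine code bug) = 0.067470 / 0.959082 ≈ 0.070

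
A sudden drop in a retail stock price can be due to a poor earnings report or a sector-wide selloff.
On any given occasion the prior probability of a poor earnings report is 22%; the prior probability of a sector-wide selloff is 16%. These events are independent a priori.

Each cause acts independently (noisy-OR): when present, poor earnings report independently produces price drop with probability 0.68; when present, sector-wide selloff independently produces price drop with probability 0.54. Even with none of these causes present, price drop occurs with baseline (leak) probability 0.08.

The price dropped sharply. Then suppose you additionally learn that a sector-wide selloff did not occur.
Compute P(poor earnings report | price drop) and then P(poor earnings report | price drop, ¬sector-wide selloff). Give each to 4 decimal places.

Under noisy-OR, P(price drop | causes) = 1 − (1−0.08)·∏(1−qᵢ) over the active causes.
P(price drop) = 0.08*0.78*0.84 + 0.5768*0.78*0.16 + 0.7056*0.22*0.84 + 0.864576*0.22*0.16 = 0.052416 + 0.071985 + 0.130395 + 0.030433 = 0.285229
The poor earnings report-present share is 0.130395 + 0.030433 = 0.160828.
So P(poor earnings report | price drop) = 0.160828/0.285229 ≈ 0.5639.

With the extra evidence:
P(price drop | ¬sector-wide selloff) = 0.08×0.78 + 0.7056×0.22 = 0.062400 + 0.155232 = 0.217632
Of this, 0.155232 comes from 0.7056×0.22 (the poor earnings report=true cases).
P(poor earnings report | price drop, ¬sector-wide selloff) = 0.155232 / 0.217632 ≈ 0.7133
Ruling out sector-wide selloff raises the posterior on poor earnings report — the flip side of explaining away.

P(poor earnings report | price drop) ≈ 0.5639; P(poor earnings report | price drop, ¬sector-wide selloff) ≈ 0.7133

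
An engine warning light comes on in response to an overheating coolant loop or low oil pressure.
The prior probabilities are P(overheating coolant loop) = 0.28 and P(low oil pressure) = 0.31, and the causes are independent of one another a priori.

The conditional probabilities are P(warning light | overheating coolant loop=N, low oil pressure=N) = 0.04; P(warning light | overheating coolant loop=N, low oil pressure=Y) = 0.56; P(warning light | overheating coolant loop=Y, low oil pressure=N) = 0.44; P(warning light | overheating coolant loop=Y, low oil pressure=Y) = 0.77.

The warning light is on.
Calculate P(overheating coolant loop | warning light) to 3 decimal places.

Enumerate the 4 (overheating coolant loop, low oil pressure) configurations and weight by the priors:
  P(warning light) = 0.04·0.72·0.69 + 0.56·0.72·0.31 + 0.44·0.28·0.69 + 0.77·0.28·0.31
        = 0.019872 + 0.124992 + 0.085008 + 0.066836 = 0.296708
Keeping only the overheating coolant loop-present terms gives 0.151844, so
  P(overheating coolant loop | warning light) = 0.151844 / 0.296708 ≈ 0.512

P(overheating coolant loop | warning light) ≈ 0.512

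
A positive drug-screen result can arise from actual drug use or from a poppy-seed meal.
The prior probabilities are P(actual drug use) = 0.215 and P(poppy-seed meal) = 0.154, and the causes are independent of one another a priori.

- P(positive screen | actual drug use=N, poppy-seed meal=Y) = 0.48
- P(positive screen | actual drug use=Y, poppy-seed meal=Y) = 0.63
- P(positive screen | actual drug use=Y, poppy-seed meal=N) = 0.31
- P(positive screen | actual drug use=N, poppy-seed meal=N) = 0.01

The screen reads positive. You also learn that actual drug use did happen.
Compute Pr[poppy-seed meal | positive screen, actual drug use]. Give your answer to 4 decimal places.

Pr[poppy-seed meal | positive screen, actual drug use] ≈ 0.2700

P(positive screen | actual drug use) = 0.31*0.846 + 0.63*0.154 = 0.262260 + 0.097020 = 0.359280
Restricting to configurations with poppy-seed meal present: 0.63*0.154 = 0.097020.
P(poppy-seed meal | positive screen, actual drug use) = 0.097020 / 0.359280 ≈ 0.2700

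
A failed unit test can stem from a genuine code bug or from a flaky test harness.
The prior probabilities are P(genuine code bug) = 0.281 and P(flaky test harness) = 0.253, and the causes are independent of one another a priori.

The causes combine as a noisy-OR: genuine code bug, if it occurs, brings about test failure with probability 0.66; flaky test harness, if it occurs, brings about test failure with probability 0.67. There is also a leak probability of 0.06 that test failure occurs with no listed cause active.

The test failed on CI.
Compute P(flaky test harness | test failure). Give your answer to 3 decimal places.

Under noisy-OR, P(test failure | causes) = 1 − (1−0.06)·∏(1−qᵢ) over the active causes.
P(test failure) = 0.06·0.719·0.747 + 0.6898·0.719·0.253 + 0.6804·0.281·0.747 + 0.894532·0.281·0.253 = 0.032226 + 0.125479 + 0.142821 + 0.063595 = 0.364121
The flaky test harness-present share is 0.125479 + 0.063595 = 0.189074.
P(flaky test harness | test failure) = 0.189074 / 0.364121 ≈ 0.519

P(flaky test harness | test failure) ≈ 0.519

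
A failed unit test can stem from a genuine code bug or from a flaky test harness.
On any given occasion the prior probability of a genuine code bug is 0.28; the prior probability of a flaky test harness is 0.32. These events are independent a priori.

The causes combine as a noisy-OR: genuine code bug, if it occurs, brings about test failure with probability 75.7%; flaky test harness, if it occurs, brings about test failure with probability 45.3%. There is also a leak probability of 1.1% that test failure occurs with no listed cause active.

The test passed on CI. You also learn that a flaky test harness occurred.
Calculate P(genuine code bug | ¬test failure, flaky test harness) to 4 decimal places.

Under noisy-OR, P(test failure | causes) = 1 − (1−0.011)·∏(1−qᵢ) over the active causes.
P(¬test failure | flaky test harness) = 0.540983·0.72 + 0.131459·0.28 = 0.389508 + 0.036809 = 0.426317
Of this, 0.036809 comes from 0.131459·0.28 (the genuine code bug=true cases).
P(genuine code bug | ¬test failure, flaky test harness) = 0.036809 / 0.426317 ≈ 0.0863

P(genuine code bug | ¬test failure, flaky test harness) ≈ 0.0863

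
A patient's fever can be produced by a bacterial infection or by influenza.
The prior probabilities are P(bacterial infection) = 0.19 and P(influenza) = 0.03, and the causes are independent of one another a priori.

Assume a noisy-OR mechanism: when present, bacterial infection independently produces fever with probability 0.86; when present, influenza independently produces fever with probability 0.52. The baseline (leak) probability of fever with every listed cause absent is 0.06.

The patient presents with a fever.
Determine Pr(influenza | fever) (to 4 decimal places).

Pr(influenza | fever) ≈ 0.0827

Under noisy-OR, P(fever | causes) = 1 − (1−0.06)·∏(1−qᵢ) over the active causes.
Weight on influenza=true, given the evidence: 0.013336 + 0.005340 = 0.018676
The normalizing constant is 0.06×0.81×0.97 + 0.5488×0.81×0.03 + 0.8684×0.19×0.97 + 0.936832×0.19×0.03 = 0.225864
P(influenza | fever) = 0.018676/0.225864 ≈ 0.0827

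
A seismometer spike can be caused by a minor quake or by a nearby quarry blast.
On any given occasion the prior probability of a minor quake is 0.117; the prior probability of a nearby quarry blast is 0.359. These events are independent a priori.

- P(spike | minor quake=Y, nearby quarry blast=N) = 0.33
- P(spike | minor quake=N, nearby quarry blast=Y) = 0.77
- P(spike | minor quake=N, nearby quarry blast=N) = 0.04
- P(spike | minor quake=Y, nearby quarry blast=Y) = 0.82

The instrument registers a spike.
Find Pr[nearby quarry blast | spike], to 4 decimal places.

By total probability over the 4 (minor quake, nearby quarry blast) configurations:
  P(spike) = 0.04*0.883*0.641 + 0.77*0.883*0.359 + 0.33*0.117*0.641 + 0.82*0.117*0.359
        = 0.022640 + 0.244088 + 0.024749 + 0.034442 = 0.325919
Keeping only the nearby quarry blast-present terms gives 0.278530, so
  P(nearby quarry blast | spike) = 0.278530 / 0.325919 ≈ 0.8546

Pr[nearby quarry blast | spike] ≈ 0.8546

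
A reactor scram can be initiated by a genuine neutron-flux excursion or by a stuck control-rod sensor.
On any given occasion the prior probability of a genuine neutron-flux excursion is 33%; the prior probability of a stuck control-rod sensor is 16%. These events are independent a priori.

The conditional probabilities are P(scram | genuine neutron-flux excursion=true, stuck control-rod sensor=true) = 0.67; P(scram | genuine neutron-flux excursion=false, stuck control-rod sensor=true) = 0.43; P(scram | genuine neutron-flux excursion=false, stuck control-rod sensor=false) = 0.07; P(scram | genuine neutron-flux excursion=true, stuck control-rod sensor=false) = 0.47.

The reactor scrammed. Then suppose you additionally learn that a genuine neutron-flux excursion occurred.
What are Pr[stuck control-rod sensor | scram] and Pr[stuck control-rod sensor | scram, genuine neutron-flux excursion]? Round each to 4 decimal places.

Enumerate the 4 (genuine neutron-flux excursion, stuck control-rod sensor) configurations and weight by the priors:
  P(scram) = 0.07×0.67×0.84 + 0.43×0.67×0.16 + 0.47×0.33×0.84 + 0.67×0.33×0.16
        = 0.039396 + 0.046096 + 0.130284 + 0.035376 = 0.251152
The terms with stuck control-rod sensor present sum to 0.081472, so
  P(stuck control-rod sensor | scram) = 0.081472 / 0.251152 ≈ 0.3244

With the extra evidence:
Enumerate both values of stuck control-rod sensor and weight by the priors:
  P(scram | genuine neutron-flux excursion) = 0.47×0.84 + 0.67×0.16
        = 0.394800 + 0.107200 = 0.502000
The terms with stuck control-rod sensor present sum to 0.107200, so
  P(stuck control-rod sensor | scram, genuine neutron-flux excursion) = 0.107200 / 0.502000 ≈ 0.2135
— genuine neutron-flux excursion explains away the evidence for stuck control-rod sensor.

Pr[stuck control-rod sensor | scram] ≈ 0.3244; Pr[stuck control-rod sensor | scram, genuine neutron-flux excursion] ≈ 0.2135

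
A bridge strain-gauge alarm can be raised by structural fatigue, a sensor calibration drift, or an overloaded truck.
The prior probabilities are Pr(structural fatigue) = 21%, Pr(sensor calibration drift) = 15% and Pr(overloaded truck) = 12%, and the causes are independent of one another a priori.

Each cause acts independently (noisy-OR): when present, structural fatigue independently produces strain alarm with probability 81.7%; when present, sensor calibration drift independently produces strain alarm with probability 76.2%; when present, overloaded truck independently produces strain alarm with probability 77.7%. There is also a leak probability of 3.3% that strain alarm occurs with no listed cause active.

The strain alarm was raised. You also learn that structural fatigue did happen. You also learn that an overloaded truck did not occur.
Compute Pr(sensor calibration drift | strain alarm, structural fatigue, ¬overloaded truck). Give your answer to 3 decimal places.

Pr(sensor calibration drift | strain alarm, structural fatigue, ¬overloaded truck) ≈ 0.170

Under noisy-OR, P(strain alarm | causes) = 1 − (1−0.033)·∏(1−qᵢ) over the active causes.
Enumerate both values of sensor calibration drift and weight by the priors:
  P(strain alarm | structural fatigue, ¬overloaded truck) = 0.823039×0.85 + 0.957883×0.15
        = 0.699583 + 0.143682 = 0.843265
Configurations with sensor calibration drift contribute 0.143682, so
  P(sensor calibration drift | strain alarm, structural fatigue, ¬overloaded truck) = 0.143682 / 0.843265 ≈ 0.170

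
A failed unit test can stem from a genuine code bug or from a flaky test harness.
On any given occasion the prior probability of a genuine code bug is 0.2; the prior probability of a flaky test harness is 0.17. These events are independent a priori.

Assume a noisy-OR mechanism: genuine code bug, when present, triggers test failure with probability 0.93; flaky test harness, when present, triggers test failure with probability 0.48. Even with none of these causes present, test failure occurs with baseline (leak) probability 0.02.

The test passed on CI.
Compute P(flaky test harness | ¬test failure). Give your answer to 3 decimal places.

Under noisy-OR, P(test failure | causes) = 1 − (1−0.02)·∏(1−qᵢ) over the active causes.
For the numerator, keep only flaky test harness=true terms: 0.069306 + 0.001213 = 0.070519
The normalizing constant is 0.98*0.8*0.83 + 0.5096*0.8*0.17 + 0.0686*0.2*0.83 + 0.035672*0.2*0.17 = 0.732627
Posterior = 0.070519 / 0.732627 ≈ 0.096

P(flaky test harness | ¬test failure) ≈ 0.096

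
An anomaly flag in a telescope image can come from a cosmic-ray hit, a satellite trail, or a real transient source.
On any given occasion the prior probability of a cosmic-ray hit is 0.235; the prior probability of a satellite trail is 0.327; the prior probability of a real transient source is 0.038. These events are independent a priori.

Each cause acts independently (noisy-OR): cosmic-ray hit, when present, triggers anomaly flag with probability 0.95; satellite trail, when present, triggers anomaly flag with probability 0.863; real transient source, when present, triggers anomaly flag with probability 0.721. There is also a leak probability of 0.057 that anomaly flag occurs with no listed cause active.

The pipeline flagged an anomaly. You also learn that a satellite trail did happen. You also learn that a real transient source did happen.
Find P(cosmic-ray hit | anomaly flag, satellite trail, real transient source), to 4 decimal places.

Under noisy-OR, P(anomaly flag | causes) = 1 − (1−0.057)·∏(1−qᵢ) over the active causes.
Weight on cosmic-ray hit=true, given the evidence: 0.998198·0.235 = 0.234577
Normalizer over all consistent configurations: 0.963956·0.765 + 0.998198·0.235 = 0.972003
P(cosmic-ray hit | anomaly flag, satellite trail, real transient source) = 0.234577/0.972003 ≈ 0.2413

P(cosmic-ray hit | anomaly flag, satellite trail, real transient source) ≈ 0.2413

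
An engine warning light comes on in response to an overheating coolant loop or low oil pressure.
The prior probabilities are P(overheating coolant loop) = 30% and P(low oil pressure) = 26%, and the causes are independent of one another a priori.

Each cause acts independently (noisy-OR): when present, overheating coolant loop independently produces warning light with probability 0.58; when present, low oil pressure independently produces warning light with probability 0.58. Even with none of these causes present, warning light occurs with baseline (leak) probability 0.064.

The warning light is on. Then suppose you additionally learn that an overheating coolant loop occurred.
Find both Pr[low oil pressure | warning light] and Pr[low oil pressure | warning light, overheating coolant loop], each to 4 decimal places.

Pr[low oil pressure | warning light] ≈ 0.5112; Pr[low oil pressure | warning light, overheating coolant loop] ≈ 0.3259

Under noisy-OR, P(warning light | causes) = 1 − (1−0.064)·∏(1−qᵢ) over the active causes.
By total probability over the 4 (overheating coolant loop, low oil pressure) configurations:
  P(warning light) = 0.064×0.7×0.74 + 0.60688×0.7×0.26 + 0.60688×0.3×0.74 + 0.83489×0.3×0.26
        = 0.033152 + 0.110452 + 0.134727 + 0.065121 = 0.343452
Configurations with low oil pressure contribute 0.175573, so
  P(low oil pressure | warning light) = 0.175573 / 0.343452 ≈ 0.5112

Now also conditioning on overheating coolant loop=true:
Numerator (weight on configurations with low oil pressure): 0.83489·0.26 = 0.217071
Normalizer over all consistent configurations: 0.60688·0.74 + 0.83489·0.26 = 0.666162
Posterior = 0.217071 / 0.666162 ≈ 0.3259
The drop from 0.5112 to 0.3259 is the explaining-away (discounting) effect.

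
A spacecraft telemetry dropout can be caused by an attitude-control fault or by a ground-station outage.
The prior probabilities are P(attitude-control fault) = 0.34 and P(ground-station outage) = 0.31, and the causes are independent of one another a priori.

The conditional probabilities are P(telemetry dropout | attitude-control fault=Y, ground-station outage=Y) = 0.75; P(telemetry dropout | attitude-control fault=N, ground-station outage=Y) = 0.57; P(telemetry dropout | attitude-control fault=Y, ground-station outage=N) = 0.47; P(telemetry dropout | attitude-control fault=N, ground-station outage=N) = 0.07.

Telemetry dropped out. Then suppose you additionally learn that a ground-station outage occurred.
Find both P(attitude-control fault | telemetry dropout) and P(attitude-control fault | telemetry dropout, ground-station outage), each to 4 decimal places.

P(telemetry dropout) = 0.07×0.66×0.69 + 0.57×0.66×0.31 + 0.47×0.34×0.69 + 0.75×0.34×0.31 = 0.031878 + 0.116622 + 0.110262 + 0.079050 = 0.337812
Restricting to configurations with attitude-control fault present: 0.110262 + 0.079050 = 0.189312.
Hence the posterior is 0.189312/0.337812 ≈ 0.5604.

Now condition on the additional information:
By total probability over both values of attitude-control fault:
  P(telemetry dropout | ground-station outage) = 0.57·0.66 + 0.75·0.34
        = 0.376200 + 0.255000 = 0.631200
The terms with attitude-control fault present sum to 0.255000, so
  P(attitude-control fault | telemetry dropout, ground-station outage) = 0.255000 / 0.631200 ≈ 0.4040
The drop from 0.5604 to 0.4040 is the explaining-away (discounting) effect.

P(attitude-control fault | telemetry dropout) ≈ 0.5604; P(attitude-control fault | telemetry dropout, ground-station outage) ≈ 0.4040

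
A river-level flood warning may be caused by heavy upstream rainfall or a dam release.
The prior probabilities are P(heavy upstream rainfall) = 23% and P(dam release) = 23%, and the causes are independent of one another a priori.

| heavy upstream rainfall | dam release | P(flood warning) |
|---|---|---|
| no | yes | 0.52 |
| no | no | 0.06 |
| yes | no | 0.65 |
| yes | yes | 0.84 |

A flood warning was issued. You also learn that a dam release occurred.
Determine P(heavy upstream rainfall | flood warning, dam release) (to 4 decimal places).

P(heavy upstream rainfall | flood warning, dam release) ≈ 0.3255

Sum P(flood warning|·) weighted by the priors over both values of heavy upstream rainfall:
  P(flood warning | dam release) = 0.52·0.77 + 0.84·0.23
        = 0.400400 + 0.193200 = 0.593600
Configurations with heavy upstream rainfall contribute 0.193200, so
  P(heavy upstream rainfall | flood warning, dam release) = 0.193200 / 0.593600 ≈ 0.3255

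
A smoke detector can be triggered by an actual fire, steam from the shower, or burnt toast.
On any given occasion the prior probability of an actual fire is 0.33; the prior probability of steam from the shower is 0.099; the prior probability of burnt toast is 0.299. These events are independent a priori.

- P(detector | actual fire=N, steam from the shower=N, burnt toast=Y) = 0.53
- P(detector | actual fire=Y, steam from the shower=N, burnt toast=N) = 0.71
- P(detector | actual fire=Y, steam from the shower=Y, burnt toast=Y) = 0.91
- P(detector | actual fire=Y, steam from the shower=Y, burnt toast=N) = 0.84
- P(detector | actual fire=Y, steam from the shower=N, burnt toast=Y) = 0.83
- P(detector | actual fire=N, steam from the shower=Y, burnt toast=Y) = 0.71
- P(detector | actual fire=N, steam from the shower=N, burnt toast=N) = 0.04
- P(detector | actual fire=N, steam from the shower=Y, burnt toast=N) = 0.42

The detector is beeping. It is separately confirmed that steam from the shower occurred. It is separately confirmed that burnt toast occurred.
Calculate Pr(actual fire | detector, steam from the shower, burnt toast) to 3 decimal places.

Pr(actual fire | detector, steam from the shower, burnt toast) ≈ 0.387

P(detector | steam from the shower, burnt toast) = 0.71·0.67 + 0.91·0.33 = 0.475700 + 0.300300 = 0.776000
Of this, 0.300300 comes from 0.91·0.33 (the actual fire=true cases).
P(actual fire | detector, steam from the shower, burnt toast) = 0.300300 / 0.776000 ≈ 0.387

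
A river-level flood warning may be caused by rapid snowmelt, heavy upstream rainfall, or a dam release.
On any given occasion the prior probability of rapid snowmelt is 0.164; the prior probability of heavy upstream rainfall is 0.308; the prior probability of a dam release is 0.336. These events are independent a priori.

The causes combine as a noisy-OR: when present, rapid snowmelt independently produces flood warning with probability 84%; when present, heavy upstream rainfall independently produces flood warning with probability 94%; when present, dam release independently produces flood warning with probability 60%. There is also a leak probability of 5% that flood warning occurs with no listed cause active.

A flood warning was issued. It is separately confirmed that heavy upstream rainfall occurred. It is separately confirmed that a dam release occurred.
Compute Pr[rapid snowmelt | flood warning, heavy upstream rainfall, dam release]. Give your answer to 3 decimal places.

Pr[rapid snowmelt | flood warning, heavy upstream rainfall, dam release] ≈ 0.167

Under noisy-OR, P(flood warning | causes) = 1 − (1−0.05)·∏(1−qᵢ) over the active causes.
By total probability over both values of rapid snowmelt:
  P(flood warning | heavy upstream rainfall, dam release) = 0.9772·0.836 + 0.996352·0.164
        = 0.816939 + 0.163402 = 0.980341
The terms with rapid snowmelt present sum to 0.163402, so
  P(rapid snowmelt | flood warning, heavy upstream rainfall, dam release) = 0.163402 / 0.980341 ≈ 0.167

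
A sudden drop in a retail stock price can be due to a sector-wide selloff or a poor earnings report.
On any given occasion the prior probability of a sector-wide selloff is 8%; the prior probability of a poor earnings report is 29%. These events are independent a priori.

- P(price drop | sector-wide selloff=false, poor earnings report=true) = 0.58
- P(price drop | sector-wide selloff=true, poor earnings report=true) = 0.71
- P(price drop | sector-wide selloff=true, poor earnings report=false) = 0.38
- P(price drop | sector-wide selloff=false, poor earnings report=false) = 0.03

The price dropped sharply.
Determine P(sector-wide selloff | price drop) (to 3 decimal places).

P(sector-wide selloff | price drop) ≈ 0.179

Enumerate the 4 (sector-wide selloff, poor earnings report) configurations and weight by the priors:
  P(price drop) = 0.03*0.92*0.71 + 0.58*0.92*0.29 + 0.38*0.08*0.71 + 0.71*0.08*0.29
        = 0.019596 + 0.154744 + 0.021584 + 0.016472 = 0.212396
Configurations with sector-wide selloff contribute 0.038056, so
  P(sector-wide selloff | price drop) = 0.038056 / 0.212396 ≈ 0.179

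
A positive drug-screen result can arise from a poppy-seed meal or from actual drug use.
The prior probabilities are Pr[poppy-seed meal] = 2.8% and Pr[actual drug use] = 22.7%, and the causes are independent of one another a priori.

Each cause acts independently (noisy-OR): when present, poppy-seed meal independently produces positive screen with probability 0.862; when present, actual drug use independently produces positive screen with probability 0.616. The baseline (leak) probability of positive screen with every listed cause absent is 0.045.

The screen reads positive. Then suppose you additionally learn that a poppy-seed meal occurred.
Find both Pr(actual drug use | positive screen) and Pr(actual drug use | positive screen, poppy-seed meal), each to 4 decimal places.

Pr(actual drug use | positive screen) ≈ 0.7348; Pr(actual drug use | positive screen, poppy-seed meal) ≈ 0.2431

Under noisy-OR, P(positive screen | causes) = 1 − (1−0.045)·∏(1−qᵢ) over the active causes.
P(positive screen) = 0.045×0.972×0.773 + 0.63328×0.972×0.227 + 0.86821×0.028×0.773 + 0.949393×0.028×0.227 = 0.033811 + 0.139729 + 0.018792 + 0.006034 = 0.198366
The actual drug use-present share is 0.139729 + 0.006034 = 0.145763.
Hence the posterior is 0.145763/0.198366 ≈ 0.7348.

Now also conditioning on poppy-seed meal=true:
By total probability over both values of actual drug use:
  P(positive screen | poppy-seed meal) = 0.86821×0.773 + 0.949393×0.227
        = 0.671126 + 0.215512 = 0.886638
Keeping only the actual drug use-present terms gives 0.215512, so
  P(actual drug use | positive screen, poppy-seed meal) = 0.215512 / 0.886638 ≈ 0.2431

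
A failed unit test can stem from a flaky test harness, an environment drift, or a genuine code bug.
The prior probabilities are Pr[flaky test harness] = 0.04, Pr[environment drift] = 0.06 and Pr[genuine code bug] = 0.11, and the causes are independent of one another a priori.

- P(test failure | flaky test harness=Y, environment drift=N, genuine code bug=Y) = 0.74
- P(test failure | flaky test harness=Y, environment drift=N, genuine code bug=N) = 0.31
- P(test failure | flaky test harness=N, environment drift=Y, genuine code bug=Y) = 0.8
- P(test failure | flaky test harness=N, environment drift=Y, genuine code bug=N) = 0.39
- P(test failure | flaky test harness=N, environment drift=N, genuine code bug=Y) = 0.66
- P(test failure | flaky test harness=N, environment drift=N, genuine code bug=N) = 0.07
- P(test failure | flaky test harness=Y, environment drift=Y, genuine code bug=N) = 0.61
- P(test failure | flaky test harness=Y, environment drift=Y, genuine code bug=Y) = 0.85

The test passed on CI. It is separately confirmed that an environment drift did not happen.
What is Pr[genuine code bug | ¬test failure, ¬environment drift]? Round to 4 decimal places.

Sum P(¬test failure|·) weighted by the priors over the 4 (flaky test harness, genuine code bug) configurations:
  P(¬test failure | ¬environment drift) = 0.93×0.96×0.89 + 0.34×0.96×0.11 + 0.69×0.04×0.89 + 0.26×0.04×0.11
        = 0.794592 + 0.035904 + 0.024564 + 0.001144 = 0.856204
Configurations with genuine code bug contribute 0.037048, so
  P(genuine code bug | ¬test failure, ¬environment drift) = 0.037048 / 0.856204 ≈ 0.0433

Pr[genuine code bug | ¬test failure, ¬environment drift] ≈ 0.0433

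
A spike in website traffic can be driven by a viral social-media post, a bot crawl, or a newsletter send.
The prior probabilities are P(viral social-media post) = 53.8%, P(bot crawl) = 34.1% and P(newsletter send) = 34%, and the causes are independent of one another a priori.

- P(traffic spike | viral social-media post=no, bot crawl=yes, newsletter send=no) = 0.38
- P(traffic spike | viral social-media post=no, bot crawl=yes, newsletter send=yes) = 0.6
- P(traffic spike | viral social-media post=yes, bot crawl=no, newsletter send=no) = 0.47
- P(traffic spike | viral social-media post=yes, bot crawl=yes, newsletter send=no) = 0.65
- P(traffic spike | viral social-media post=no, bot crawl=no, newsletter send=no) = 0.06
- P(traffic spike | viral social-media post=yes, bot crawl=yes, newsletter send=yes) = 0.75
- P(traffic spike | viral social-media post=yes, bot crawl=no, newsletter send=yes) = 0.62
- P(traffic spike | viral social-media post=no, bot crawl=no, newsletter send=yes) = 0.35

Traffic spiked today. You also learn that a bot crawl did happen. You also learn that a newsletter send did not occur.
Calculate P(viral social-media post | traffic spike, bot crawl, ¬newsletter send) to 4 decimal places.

P(viral social-media post | traffic spike, bot crawl, ¬newsletter send) ≈ 0.6658

Enumerate both values of viral social-media post and weight by the priors:
  P(traffic spike | bot crawl, ¬newsletter send) = 0.38·0.462 + 0.65·0.538
        = 0.175560 + 0.349700 = 0.525260
The terms with viral social-media post present sum to 0.349700, so
  P(viral social-media post | traffic spike, bot crawl, ¬newsletter send) = 0.349700 / 0.525260 ≈ 0.6658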